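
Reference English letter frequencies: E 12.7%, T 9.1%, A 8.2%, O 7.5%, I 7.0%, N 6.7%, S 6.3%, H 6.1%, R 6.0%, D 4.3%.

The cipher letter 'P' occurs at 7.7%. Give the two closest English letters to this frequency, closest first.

Step 1: Observed frequency of 'P' is 7.7%.
Step 2: Compute distances to each reference frequency and sort:
  O (7.5%): difference = 0.2% <-- BEST
  A (8.2%): difference = 0.5% <-- RUNNER-UP
  I (7.0%): difference = 0.7%
  N (6.7%): difference = 1.0%
  T (9.1%): difference = 1.4%
Step 3: Most likely is 'O' (7.5%, diff 0.2%); second most likely is 'A' (8.2%, diff 0.5%).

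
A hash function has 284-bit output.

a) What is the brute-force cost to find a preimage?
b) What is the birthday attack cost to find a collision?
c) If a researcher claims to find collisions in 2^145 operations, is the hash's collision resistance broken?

Step 1: Preimage resistance requires brute-force of 2^284 operations.
Step 2: Collision resistance (birthday bound) = 2^(284/2) = 2^142.
Step 3: The claimed attack costs 2^145 operations.
Step 4: Since 2^145 >= 2^142, the claimed attack is no faster than the generic birthday attack, so this does not break collision resistance.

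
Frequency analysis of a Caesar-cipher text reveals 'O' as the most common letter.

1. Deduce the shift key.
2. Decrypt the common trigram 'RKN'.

Step 1: In English, 'E' is the most frequent letter (12.7%).
Step 2: The most frequent ciphertext letter is 'O' (position 14).
Step 3: Shift = (14 - 4) mod 26 = 10.
Step 4: Decrypt 'RKN' by shifting back 10:
  R -> H
  K -> A
  N -> D
Step 5: 'RKN' decrypts to 'HAD'.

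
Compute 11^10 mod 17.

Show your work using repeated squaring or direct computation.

Step 1: Compute 11^10 mod 17 step by step, reducing modulo 17 at each step.
  11^1 mod 17 = 11
  11^2 mod 17 = (11 * 11) mod 17 = 2
  11^3 mod 17 = (2 * 11) mod 17 = 5
  11^4 mod 17 = (5 * 11) mod 17 = 4
  11^5 mod 17 = (4 * 11) mod 17 = 10
  11^6 mod 17 = (10 * 11) mod 17 = 8
  11^7 mod 17 = (8 * 11) mod 17 = 3
  11^8 mod 17 = (3 * 11) mod 17 = 16
  11^9 mod 17 = (16 * 11) mod 17 = 6
  11^10 mod 17 = (6 * 11) mod 17 = 15
Step 2: Result = 15.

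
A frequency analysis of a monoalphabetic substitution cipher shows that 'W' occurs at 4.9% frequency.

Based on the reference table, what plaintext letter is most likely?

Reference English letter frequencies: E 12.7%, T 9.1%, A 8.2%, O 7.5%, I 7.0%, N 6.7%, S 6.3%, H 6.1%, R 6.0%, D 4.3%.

Step 1: The observed frequency is 4.9%.
Step 2: Compare with English frequencies:
  E: 12.7% (difference: 7.8%)
  T: 9.1% (difference: 4.2%)
  A: 8.2% (difference: 3.3%)
  O: 7.5% (difference: 2.6%)
  I: 7.0% (difference: 2.1%)
  N: 6.7% (difference: 1.8%)
  S: 6.3% (difference: 1.4%)
  H: 6.1% (difference: 1.2%)
  R: 6.0% (difference: 1.1%)
  D: 4.3% (difference: 0.6%) <-- closest
Step 3: 'W' most likely represents 'D' (frequency 4.3%).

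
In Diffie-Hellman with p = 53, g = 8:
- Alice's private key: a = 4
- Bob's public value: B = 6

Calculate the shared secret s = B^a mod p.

Step 1: s = B^a mod p = 6^4 mod 53.
  6^1 mod 53 = 6
  6^2 mod 53 = (6 * 6) mod 53 = 36
  6^3 mod 53 = (36 * 6) mod 53 = 4
  6^4 mod 53 = (4 * 6) mod 53 = 24
Result: shared secret = 24.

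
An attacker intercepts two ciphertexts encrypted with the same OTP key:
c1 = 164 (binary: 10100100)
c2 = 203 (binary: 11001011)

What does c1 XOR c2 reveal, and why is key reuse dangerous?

Step 1: c1 XOR c2 = (m1 XOR k) XOR (m2 XOR k).
Step 2: By XOR associativity/commutativity: = m1 XOR m2 XOR k XOR k = m1 XOR m2.
Step 3: 10100100 XOR 11001011 = 01101111 = 111.
Step 4: The key cancels out! An attacker learns m1 XOR m2 = 111, revealing the relationship between plaintexts.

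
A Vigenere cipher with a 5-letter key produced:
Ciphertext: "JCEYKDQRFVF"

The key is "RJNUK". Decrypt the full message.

Step 1: Key 'RJNUK' has length 5. Extended key: RJNUKRJNUKR
Step 2: Decrypt each position:
  J(9) - R(17) = 18 = S
  C(2) - J(9) = 19 = T
  E(4) - N(13) = 17 = R
  Y(24) - U(20) = 4 = E
  K(10) - K(10) = 0 = A
  D(3) - R(17) = 12 = M
  Q(16) - J(9) = 7 = H
  R(17) - N(13) = 4 = E
  F(5) - U(20) = 11 = L
  V(21) - K(10) = 11 = L
  F(5) - R(17) = 14 = O
Plaintext: STREAMHELLO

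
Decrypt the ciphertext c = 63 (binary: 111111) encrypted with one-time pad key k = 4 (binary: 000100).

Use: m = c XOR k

Step 1: XOR ciphertext with key:
  Ciphertext: 111111
  Key:        000100
  XOR:        111011
Step 2: Plaintext = 111011 = 59 in decimal.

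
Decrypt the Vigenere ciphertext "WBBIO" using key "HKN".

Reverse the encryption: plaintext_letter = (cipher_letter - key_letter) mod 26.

Step 1: Extend key: HKNHK
Step 2: Decrypt each letter (c - k) mod 26:
  W(22) - H(7) = (22-7) mod 26 = 15 = P
  B(1) - K(10) = (1-10) mod 26 = 17 = R
  B(1) - N(13) = (1-13) mod 26 = 14 = O
  I(8) - H(7) = (8-7) mod 26 = 1 = B
  O(14) - K(10) = (14-10) mod 26 = 4 = E
Plaintext: PROBE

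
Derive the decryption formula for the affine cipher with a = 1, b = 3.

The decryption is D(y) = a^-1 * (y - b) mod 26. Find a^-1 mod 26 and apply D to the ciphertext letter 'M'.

Step 1: Find a^-1, the modular inverse of 1 mod 26.
Step 2: We need 1 * a^-1 = 1 (mod 26).
Step 3: 1 * 1 = 1 = 0 * 26 + 1, so a^-1 = 1.
Step 4: D(y) = 1(y - 3) mod 26.
Step 5: Apply to 'M' (y = 12): D(12) = 1 * (12 - 3) mod 26 = 1 * 9 mod 26 = 9 -> 'J'.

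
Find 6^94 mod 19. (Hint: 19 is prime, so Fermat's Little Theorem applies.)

Step 1: Since 19 is prime, by Fermat's Little Theorem: 6^18 = 1 (mod 19).
Step 2: Reduce exponent: 94 mod 18 = 4.
Step 3: So 6^94 = 6^4 (mod 19).
Step 4: 6^4 mod 19 = 4.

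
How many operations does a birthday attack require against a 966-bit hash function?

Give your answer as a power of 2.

Step 1: The birthday paradox gives collision probability ~50% after sqrt(2^n) = 2^(n/2) hashes.
Step 2: For 966-bit output: 2^(966/2) = 2^483.
Step 3: Approximately 2^483 hash computations needed.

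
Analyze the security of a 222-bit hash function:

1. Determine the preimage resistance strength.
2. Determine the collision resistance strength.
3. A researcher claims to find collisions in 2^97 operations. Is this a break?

Step 1: Preimage resistance requires brute-force of 2^222 operations.
Step 2: Collision resistance (birthday bound) = 2^(222/2) = 2^111.
Step 3: The claimed attack costs 2^97 operations.
Step 4: Since 2^97 < 2^111, the claimed attack beats the generic birthday bound, so collision resistance is broken.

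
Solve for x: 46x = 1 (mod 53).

Step 1: We need x such that 46 * x = 1 (mod 53).
Step 2: Using the extended Euclidean algorithm or trial:
  46 * 15 = 690 = 13 * 53 + 1.
Step 3: Since 690 mod 53 = 1, the inverse is x = 15.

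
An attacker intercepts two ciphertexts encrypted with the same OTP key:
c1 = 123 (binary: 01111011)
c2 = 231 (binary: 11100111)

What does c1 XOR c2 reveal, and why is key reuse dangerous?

Step 1: c1 XOR c2 = (m1 XOR k) XOR (m2 XOR k).
Step 2: By XOR associativity/commutativity: = m1 XOR m2 XOR k XOR k = m1 XOR m2.
Step 3: 01111011 XOR 11100111 = 10011100 = 156.
Step 4: The key cancels out! An attacker learns m1 XOR m2 = 156, revealing the relationship between plaintexts.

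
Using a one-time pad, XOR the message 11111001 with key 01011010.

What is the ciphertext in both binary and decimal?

Step 1: Write out the XOR operation bit by bit:
  Message: 11111001
  Key:     01011010
  XOR:     10100011
Step 2: Convert to decimal: 10100011 = 163.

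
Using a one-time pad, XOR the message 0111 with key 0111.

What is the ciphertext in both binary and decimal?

Step 1: Write out the XOR operation bit by bit:
  Message: 0111
  Key:     0111
  XOR:     0000
Step 2: Convert to decimal: 0000 = 0.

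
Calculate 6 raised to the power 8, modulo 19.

Step 1: Compute 6^8 mod 19 step by step, reducing modulo 19 at each step.
  6^1 mod 19 = 6
  6^2 mod 19 = (6 * 6) mod 19 = 17
  6^3 mod 19 = (17 * 6) mod 19 = 7
  6^4 mod 19 = (7 * 6) mod 19 = 4
  6^5 mod 19 = (4 * 6) mod 19 = 5
  6^6 mod 19 = (5 * 6) mod 19 = 11
  6^7 mod 19 = (11 * 6) mod 19 = 9
  6^8 mod 19 = (9 * 6) mod 19 = 16
Step 2: Result = 16.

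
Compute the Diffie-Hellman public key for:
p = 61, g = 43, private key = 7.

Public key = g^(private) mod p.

Step 1: A = g^a mod p = 43^7 mod 61.
  43^1 mod 61 = 43
  43^2 mod 61 = (43 * 43) mod 61 = 19
  43^3 mod 61 = (19 * 43) mod 61 = 24
  43^4 mod 61 = (24 * 43) mod 61 = 56
  43^5 mod 61 = (56 * 43) mod 61 = 29
  43^6 mod 61 = (29 * 43) mod 61 = 27
  43^7 mod 61 = (27 * 43) mod 61 = 2
Result: A = 2.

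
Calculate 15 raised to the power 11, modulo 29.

Step 1: Compute 15^11 mod 29 step by step, reducing modulo 29 at each step.
  15^1 mod 29 = 15
  15^2 mod 29 = (15 * 15) mod 29 = 22
  15^3 mod 29 = (22 * 15) mod 29 = 11
  15^4 mod 29 = (11 * 15) mod 29 = 20
  15^5 mod 29 = (20 * 15) mod 29 = 10
  15^6 mod 29 = (10 * 15) mod 29 = 5
  15^7 mod 29 = (5 * 15) mod 29 = 17
  15^8 mod 29 = (17 * 15) mod 29 = 23
  15^9 mod 29 = (23 * 15) mod 29 = 26
  15^10 mod 29 = (26 * 15) mod 29 = 13
  15^11 mod 29 = (13 * 15) mod 29 = 21
Step 2: Result = 21.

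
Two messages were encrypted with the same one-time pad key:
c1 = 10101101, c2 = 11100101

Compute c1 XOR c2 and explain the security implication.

Step 1: c1 XOR c2 = (m1 XOR k) XOR (m2 XOR k).
Step 2: By XOR associativity/commutativity: = m1 XOR m2 XOR k XOR k = m1 XOR m2.
Step 3: 10101101 XOR 11100101 = 01001000 = 72.
Step 4: The key cancels out! An attacker learns m1 XOR m2 = 72, revealing the relationship between plaintexts.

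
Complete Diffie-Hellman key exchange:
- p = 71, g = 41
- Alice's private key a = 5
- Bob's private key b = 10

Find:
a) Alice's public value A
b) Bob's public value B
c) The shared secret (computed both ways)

Step 1: A = g^a mod p = 41^5 mod 71 = 34.
Step 2: B = g^b mod p = 41^10 mod 71 = 20.
Step 3: Alice computes s = B^a mod p = 20^5 mod 71 = 30.
Step 4: Bob computes s = A^b mod p = 34^10 mod 71 = 30.
Both sides agree: shared secret = 30.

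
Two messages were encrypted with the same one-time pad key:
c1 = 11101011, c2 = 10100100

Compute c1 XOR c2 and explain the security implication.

Step 1: c1 XOR c2 = (m1 XOR k) XOR (m2 XOR k).
Step 2: By XOR associativity/commutativity: = m1 XOR m2 XOR k XOR k = m1 XOR m2.
Step 3: 11101011 XOR 10100100 = 01001111 = 79.
Step 4: The key cancels out! An attacker learns m1 XOR m2 = 79, revealing the relationship between plaintexts.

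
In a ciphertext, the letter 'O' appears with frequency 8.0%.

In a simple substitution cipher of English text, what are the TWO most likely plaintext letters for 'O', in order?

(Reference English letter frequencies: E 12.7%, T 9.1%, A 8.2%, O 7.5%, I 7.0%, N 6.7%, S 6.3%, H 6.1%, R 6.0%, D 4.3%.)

Step 1: Observed frequency of 'O' is 8.0%.
Step 2: Compute distances to each reference frequency and sort:
  A (8.2%): difference = 0.2% <-- BEST
  O (7.5%): difference = 0.5% <-- RUNNER-UP
  I (7.0%): difference = 1.0%
  T (9.1%): difference = 1.1%
  N (6.7%): difference = 1.3%
Step 3: Most likely is 'A' (8.2%, diff 0.2%); second most likely is 'O' (7.5%, diff 0.5%).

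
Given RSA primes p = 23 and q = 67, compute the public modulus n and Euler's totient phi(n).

Step 1: n = p * q = 23 * 67 = 1541.
Step 2: phi(n) = (p-1)(q-1) = 22 * 66 = 1452.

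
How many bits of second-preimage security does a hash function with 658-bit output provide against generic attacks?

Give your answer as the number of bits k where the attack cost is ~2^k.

Step 1: The hash has a 658-bit output.
Step 2: Second-preimage resistance means: given a specific input x, it should be infeasible to find a different y with h(y) = h(x).
With a 658-bit output, a generic search for a second preimage costs about 2^658 evaluations (each trial matches the fixed target with probability 2^-658).
Step 3: Security level = 658 bits.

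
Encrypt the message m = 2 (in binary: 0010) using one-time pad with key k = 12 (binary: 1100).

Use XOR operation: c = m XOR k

Step 1: Write out the XOR operation bit by bit:
  Message: 0010
  Key:     1100
  XOR:     1110
Step 2: Convert to decimal: 1110 = 14.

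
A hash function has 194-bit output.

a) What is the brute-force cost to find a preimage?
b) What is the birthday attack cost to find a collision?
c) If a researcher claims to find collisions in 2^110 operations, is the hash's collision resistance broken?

Step 1: Preimage resistance requires brute-force of 2^194 operations.
Step 2: Collision resistance (birthday bound) = 2^(194/2) = 2^97.
Step 3: The claimed attack costs 2^110 operations.
Step 4: Since 2^110 >= 2^97, the claimed attack is no faster than the generic birthday attack, so this does not break collision resistance.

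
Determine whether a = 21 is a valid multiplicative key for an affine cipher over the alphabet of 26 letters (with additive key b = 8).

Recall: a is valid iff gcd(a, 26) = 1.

Step 1: Compute gcd(21, 26).
Step 2: gcd(21, 26) = 1.
Since gcd = 1, 21 is coprime with 26, so it is a valid key.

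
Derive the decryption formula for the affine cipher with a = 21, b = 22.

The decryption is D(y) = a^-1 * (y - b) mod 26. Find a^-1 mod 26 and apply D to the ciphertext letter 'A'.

Step 1: Find a^-1, the modular inverse of 21 mod 26.
Step 2: We need 21 * a^-1 = 1 (mod 26).
Step 3: 21 * 5 = 105 = 4 * 26 + 1, so a^-1 = 5.
Step 4: D(y) = 5(y - 22) mod 26.
Step 5: Apply to 'A' (y = 0): D(0) = 5 * (0 - 22) mod 26 = 5 * -22 mod 26 = 20 -> 'U'.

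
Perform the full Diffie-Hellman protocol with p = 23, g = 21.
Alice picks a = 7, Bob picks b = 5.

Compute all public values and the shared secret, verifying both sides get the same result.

Step 1: A = g^a mod p = 21^7 mod 23 = 10.
Step 2: B = g^b mod p = 21^5 mod 23 = 14.
Step 3: Alice computes s = B^a mod p = 14^7 mod 23 = 19.
Step 4: Bob computes s = A^b mod p = 10^5 mod 23 = 19.
Both sides agree: shared secret = 19.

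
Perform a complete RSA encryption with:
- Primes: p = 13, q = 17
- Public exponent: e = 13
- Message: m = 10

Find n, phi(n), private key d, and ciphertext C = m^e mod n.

Step 1: n = 13 * 17 = 221.
Step 2: phi(n) = (13-1)(17-1) = 12 * 16 = 192.
Step 3: Find d = 13^(-1) mod 192 = 133.
  Verify: 13 * 133 = 1729 = 1 (mod 192).
Step 4: C = 10^13 mod 221 = 62.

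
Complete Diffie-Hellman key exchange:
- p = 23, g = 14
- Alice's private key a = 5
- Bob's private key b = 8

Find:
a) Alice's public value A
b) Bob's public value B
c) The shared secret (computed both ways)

Step 1: A = g^a mod p = 14^5 mod 23 = 15.
Step 2: B = g^b mod p = 14^8 mod 23 = 13.
Step 3: Alice computes s = B^a mod p = 13^5 mod 23 = 4.
Step 4: Bob computes s = A^b mod p = 15^8 mod 23 = 4.
Both sides agree: shared secret = 4.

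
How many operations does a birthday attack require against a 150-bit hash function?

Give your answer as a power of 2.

Step 1: The birthday paradox gives collision probability ~50% after sqrt(2^n) = 2^(n/2) hashes.
Step 2: For 150-bit output: 2^(150/2) = 2^75.
Step 3: Approximately 2^75 hash computations needed.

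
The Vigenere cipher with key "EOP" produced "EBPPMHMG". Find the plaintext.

Step 1: Extend key: EOPEOPEO
Step 2: Decrypt each letter (c - k) mod 26:
  E(4) - E(4) = (4-4) mod 26 = 0 = A
  B(1) - O(14) = (1-14) mod 26 = 13 = N
  P(15) - P(15) = (15-15) mod 26 = 0 = A
  P(15) - E(4) = (15-4) mod 26 = 11 = L
  M(12) - O(14) = (12-14) mod 26 = 24 = Y
  H(7) - P(15) = (7-15) mod 26 = 18 = S
  M(12) - E(4) = (12-4) mod 26 = 8 = I
  G(6) - O(14) = (6-14) mod 26 = 18 = S
Plaintext: ANALYSIS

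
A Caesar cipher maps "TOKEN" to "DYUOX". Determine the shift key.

Step 1: Compare first letters: T (position 19) -> D (position 3).
Step 2: Shift = (3 - 19) mod 26 = 10.
The shift value is 10.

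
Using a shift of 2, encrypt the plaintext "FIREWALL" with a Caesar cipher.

Step 1: For each letter, shift forward by 2 positions (mod 26).
  F (position 5) -> position (5+2) mod 26 = 7 -> H
  I (position 8) -> position (8+2) mod 26 = 10 -> K
  R (position 17) -> position (17+2) mod 26 = 19 -> T
  E (position 4) -> position (4+2) mod 26 = 6 -> G
  W (position 22) -> position (22+2) mod 26 = 24 -> Y
  A (position 0) -> position (0+2) mod 26 = 2 -> C
  L (position 11) -> position (11+2) mod 26 = 13 -> N
  L (position 11) -> position (11+2) mod 26 = 13 -> N
Result: HKTGYCNN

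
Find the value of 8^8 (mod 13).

Step 1: Compute 8^8 mod 13 step by step, reducing modulo 13 at each step.
  8^1 mod 13 = 8
  8^2 mod 13 = (8 * 8) mod 13 = 12
  8^3 mod 13 = (12 * 8) mod 13 = 5
  8^4 mod 13 = (5 * 8) mod 13 = 1
  8^5 mod 13 = (1 * 8) mod 13 = 8
  8^6 mod 13 = (8 * 8) mod 13 = 12
  8^7 mod 13 = (12 * 8) mod 13 = 5
  8^8 mod 13 = (5 * 8) mod 13 = 1
Step 2: Result = 1.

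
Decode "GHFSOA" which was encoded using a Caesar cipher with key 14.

Step 1: Reverse the shift by subtracting 14 from each letter position.
  G (position 6) -> position (6-14) mod 26 = 18 -> S
  H (position 7) -> position (7-14) mod 26 = 19 -> T
  F (position 5) -> position (5-14) mod 26 = 17 -> R
  S (position 18) -> position (18-14) mod 26 = 4 -> E
  O (position 14) -> position (14-14) mod 26 = 0 -> A
  A (position 0) -> position (0-14) mod 26 = 12 -> M
Decrypted message: STREAM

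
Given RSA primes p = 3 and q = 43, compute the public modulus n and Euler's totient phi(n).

Step 1: n = p * q = 3 * 43 = 129.
Step 2: phi(n) = (p-1)(q-1) = 2 * 42 = 84.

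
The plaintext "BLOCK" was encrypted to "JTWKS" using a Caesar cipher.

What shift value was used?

Step 1: Compare first letters: B (position 1) -> J (position 9).
Step 2: Shift = (9 - 1) mod 26 = 8.
The shift value is 8.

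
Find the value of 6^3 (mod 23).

Step 1: Compute 6^3 mod 23 step by step, reducing modulo 23 at each step.
  6^1 mod 23 = 6
  6^2 mod 23 = (6 * 6) mod 23 = 13
  6^3 mod 23 = (13 * 6) mod 23 = 9
Step 2: Result = 9.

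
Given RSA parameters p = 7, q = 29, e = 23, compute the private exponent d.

Step 1: n = 7 * 29 = 203.
Step 2: phi(n) = 6 * 28 = 168.
Step 3: Find d such that 23 * d = 1 (mod 168).
Step 4: d = 23^(-1) mod 168 = 95.
Verification: 23 * 95 = 2185 = 13 * 168 + 1.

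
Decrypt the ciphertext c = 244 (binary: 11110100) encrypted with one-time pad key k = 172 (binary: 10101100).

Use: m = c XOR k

Step 1: XOR ciphertext with key:
  Ciphertext: 11110100
  Key:        10101100
  XOR:        01011000
Step 2: Plaintext = 01011000 = 88 in decimal.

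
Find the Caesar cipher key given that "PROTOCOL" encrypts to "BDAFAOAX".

Step 1: Compare first letters: P (position 15) -> B (position 1).
Step 2: Shift = (1 - 15) mod 26 = 12.
The shift value is 12.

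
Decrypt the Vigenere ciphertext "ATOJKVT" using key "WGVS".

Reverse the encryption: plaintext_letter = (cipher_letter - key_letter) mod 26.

Step 1: Extend key: WGVSWGV
Step 2: Decrypt each letter (c - k) mod 26:
  A(0) - W(22) = (0-22) mod 26 = 4 = E
  T(19) - G(6) = (19-6) mod 26 = 13 = N
  O(14) - V(21) = (14-21) mod 26 = 19 = T
  J(9) - S(18) = (9-18) mod 26 = 17 = R
  K(10) - W(22) = (10-22) mod 26 = 14 = O
  V(21) - G(6) = (21-6) mod 26 = 15 = P
  T(19) - V(21) = (19-21) mod 26 = 24 = Y
Plaintext: ENTROPY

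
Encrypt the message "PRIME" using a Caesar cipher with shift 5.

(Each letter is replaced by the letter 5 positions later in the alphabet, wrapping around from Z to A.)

Step 1: For each letter, shift forward by 5 positions (mod 26).
  P (position 15) -> position (15+5) mod 26 = 20 -> U
  R (position 17) -> position (17+5) mod 26 = 22 -> W
  I (position 8) -> position (8+5) mod 26 = 13 -> N
  M (position 12) -> position (12+5) mod 26 = 17 -> R
  E (position 4) -> position (4+5) mod 26 = 9 -> J
Result: UWNRJ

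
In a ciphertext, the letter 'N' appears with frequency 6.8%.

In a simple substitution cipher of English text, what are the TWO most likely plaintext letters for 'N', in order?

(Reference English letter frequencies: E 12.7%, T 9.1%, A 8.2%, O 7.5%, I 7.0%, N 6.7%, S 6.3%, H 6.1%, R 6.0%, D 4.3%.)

Step 1: Observed frequency of 'N' is 6.8%.
Step 2: Compute distances to each reference frequency and sort:
  N (6.7%): difference = 0.1% <-- BEST
  I (7.0%): difference = 0.2% <-- RUNNER-UP
  S (6.3%): difference = 0.5%
  O (7.5%): difference = 0.7%
  H (6.1%): difference = 0.7%
Step 3: Most likely is 'N' (6.7%, diff 0.1%); second most likely is 'I' (7.0%, diff 0.2%).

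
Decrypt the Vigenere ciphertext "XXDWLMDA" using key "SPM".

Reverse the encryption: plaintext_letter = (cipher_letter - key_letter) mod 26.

Step 1: Extend key: SPMSPMSP
Step 2: Decrypt each letter (c - k) mod 26:
  X(23) - S(18) = (23-18) mod 26 = 5 = F
  X(23) - P(15) = (23-15) mod 26 = 8 = I
  D(3) - M(12) = (3-12) mod 26 = 17 = R
  W(22) - S(18) = (22-18) mod 26 = 4 = E
  L(11) - P(15) = (11-15) mod 26 = 22 = W
  M(12) - M(12) = (12-12) mod 26 = 0 = A
  D(3) - S(18) = (3-18) mod 26 = 11 = L
  A(0) - P(15) = (0-15) mod 26 = 11 = L
Plaintext: FIREWALL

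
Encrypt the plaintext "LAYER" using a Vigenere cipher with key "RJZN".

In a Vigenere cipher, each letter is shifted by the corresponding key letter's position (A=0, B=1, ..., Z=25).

Step 1: Repeat key to match plaintext length:
  Plaintext: LAYER
  Key:       RJZNR
Step 2: Encrypt each letter:
  L(11) + R(17) = (11+17) mod 26 = 2 = C
  A(0) + J(9) = (0+9) mod 26 = 9 = J
  Y(24) + Z(25) = (24+25) mod 26 = 23 = X
  E(4) + N(13) = (4+13) mod 26 = 17 = R
  R(17) + R(17) = (17+17) mod 26 = 8 = I
Ciphertext: CJXRI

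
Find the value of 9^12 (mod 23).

Step 1: Compute 9^12 mod 23 step by step, reducing modulo 23 at each step.
  9^1 mod 23 = 9
  9^2 mod 23 = (9 * 9) mod 23 = 12
  9^3 mod 23 = (12 * 9) mod 23 = 16
  9^4 mod 23 = (16 * 9) mod 23 = 6
  9^5 mod 23 = (6 * 9) mod 23 = 8
  9^6 mod 23 = (8 * 9) mod 23 = 3
  9^7 mod 23 = (3 * 9) mod 23 = 4
  9^8 mod 23 = (4 * 9) mod 23 = 13
  9^9 mod 23 = (13 * 9) mod 23 = 2
  9^10 mod 23 = (2 * 9) mod 23 = 18
  9^11 mod 23 = (18 * 9) mod 23 = 1
  9^12 mod 23 = (1 * 9) mod 23 = 9
Step 2: Result = 9.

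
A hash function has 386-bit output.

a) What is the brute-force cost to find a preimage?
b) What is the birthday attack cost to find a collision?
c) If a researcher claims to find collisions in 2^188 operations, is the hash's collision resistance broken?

Step 1: Preimage resistance requires brute-force of 2^386 operations.
Step 2: Collision resistance (birthday bound) = 2^(386/2) = 2^193.
Step 3: The claimed attack costs 2^188 operations.
Step 4: Since 2^188 < 2^193, the claimed attack beats the generic birthday bound, so collision resistance is broken.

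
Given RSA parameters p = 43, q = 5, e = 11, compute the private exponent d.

Step 1: n = 43 * 5 = 215.
Step 2: phi(n) = 42 * 4 = 168.
Step 3: Find d such that 11 * d = 1 (mod 168).
Step 4: d = 11^(-1) mod 168 = 107.
Verification: 11 * 107 = 1177 = 7 * 168 + 1.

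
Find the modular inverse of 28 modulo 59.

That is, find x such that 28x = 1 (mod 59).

Step 1: We need x such that 28 * x = 1 (mod 59).
Step 2: Using the extended Euclidean algorithm or trial:
  28 * 19 = 532 = 9 * 59 + 1.
Step 3: Since 532 mod 59 = 1, the inverse is x = 19.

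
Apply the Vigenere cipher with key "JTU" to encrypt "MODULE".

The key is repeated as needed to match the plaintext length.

Step 1: Repeat key to match plaintext length:
  Plaintext: MODULE
  Key:       JTUJTU
Step 2: Encrypt each letter:
  M(12) + J(9) = (12+9) mod 26 = 21 = V
  O(14) + T(19) = (14+19) mod 26 = 7 = H
  D(3) + U(20) = (3+20) mod 26 = 23 = X
  U(20) + J(9) = (20+9) mod 26 = 3 = D
  L(11) + T(19) = (11+19) mod 26 = 4 = E
  E(4) + U(20) = (4+20) mod 26 = 24 = Y
Ciphertext: VHXDEY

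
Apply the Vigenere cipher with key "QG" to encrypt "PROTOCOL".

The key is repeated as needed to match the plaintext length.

Step 1: Repeat key to match plaintext length:
  Plaintext: PROTOCOL
  Key:       QGQGQGQG
Step 2: Encrypt each letter:
  P(15) + Q(16) = (15+16) mod 26 = 5 = F
  R(17) + G(6) = (17+6) mod 26 = 23 = X
  O(14) + Q(16) = (14+16) mod 26 = 4 = E
  T(19) + G(6) = (19+6) mod 26 = 25 = Z
  O(14) + Q(16) = (14+16) mod 26 = 4 = E
  C(2) + G(6) = (2+6) mod 26 = 8 = I
  O(14) + Q(16) = (14+16) mod 26 = 4 = E
  L(11) + G(6) = (11+6) mod 26 = 17 = R
Ciphertext: FXEZEIER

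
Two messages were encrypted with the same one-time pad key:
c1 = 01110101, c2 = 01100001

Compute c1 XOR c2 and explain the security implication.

Step 1: c1 XOR c2 = (m1 XOR k) XOR (m2 XOR k).
Step 2: By XOR associativity/commutativity: = m1 XOR m2 XOR k XOR k = m1 XOR m2.
Step 3: 01110101 XOR 01100001 = 00010100 = 20.
Step 4: The key cancels out! An attacker learns m1 XOR m2 = 20, revealing the relationship between plaintexts.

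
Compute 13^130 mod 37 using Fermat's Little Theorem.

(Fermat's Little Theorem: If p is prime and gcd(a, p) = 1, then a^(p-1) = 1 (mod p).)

Step 1: Since 37 is prime, by Fermat's Little Theorem: 13^36 = 1 (mod 37).
Step 2: Reduce exponent: 130 mod 36 = 22.
Step 3: So 13^130 = 13^22 (mod 37).
Step 4: 13^22 mod 37 = 3.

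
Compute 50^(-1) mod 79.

Step 1: We need x such that 50 * x = 1 (mod 79).
Step 2: Using the extended Euclidean algorithm or trial:
  50 * 49 = 2450 = 31 * 79 + 1.
Step 3: Since 2450 mod 79 = 1, the inverse is x = 49.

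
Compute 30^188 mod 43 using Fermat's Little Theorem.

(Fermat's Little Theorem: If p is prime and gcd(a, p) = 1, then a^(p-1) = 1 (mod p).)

Step 1: Since 43 is prime, by Fermat's Little Theorem: 30^42 = 1 (mod 43).
Step 2: Reduce exponent: 188 mod 42 = 20.
Step 3: So 30^188 = 30^20 (mod 43).
Step 4: 30^20 mod 43 = 10.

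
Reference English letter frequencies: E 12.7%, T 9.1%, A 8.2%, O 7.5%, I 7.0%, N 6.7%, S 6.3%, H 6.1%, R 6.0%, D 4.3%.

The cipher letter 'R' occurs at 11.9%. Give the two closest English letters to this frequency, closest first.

Step 1: Observed frequency of 'R' is 11.9%.
Step 2: Compute distances to each reference frequency and sort:
  E (12.7%): difference = 0.8% <-- BEST
  T (9.1%): difference = 2.8% <-- RUNNER-UP
  A (8.2%): difference = 3.7%
  O (7.5%): difference = 4.4%
  I (7.0%): difference = 4.9%
Step 3: Most likely is 'E' (12.7%, diff 0.8%); second most likely is 'T' (9.1%, diff 2.8%).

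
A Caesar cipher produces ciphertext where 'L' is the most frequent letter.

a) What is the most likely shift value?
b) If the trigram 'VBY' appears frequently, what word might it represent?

Step 1: In English, 'E' is the most frequent letter (12.7%).
Step 2: The most frequent ciphertext letter is 'L' (position 11).
Step 3: Shift = (11 - 4) mod 26 = 7.
Step 4: Decrypt 'VBY' by shifting back 7:
  V -> O
  B -> U
  Y -> R
Step 5: 'VBY' decrypts to 'OUR'.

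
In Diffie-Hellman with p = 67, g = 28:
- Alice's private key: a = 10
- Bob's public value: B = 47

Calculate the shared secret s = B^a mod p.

Step 1: s = B^a mod p = 47^10 mod 67.
  47^1 mod 67 = 47
  47^2 mod 67 = (47 * 47) mod 67 = 65
  47^3 mod 67 = (65 * 47) mod 67 = 40
  47^4 mod 67 = (40 * 47) mod 67 = 4
  47^5 mod 67 = (4 * 47) mod 67 = 54
  47^6 mod 67 = (54 * 47) mod 67 = 59
  47^7 mod 67 = (59 * 47) mod 67 = 26
  47^8 mod 67 = (26 * 47) mod 67 = 16
  47^9 mod 67 = (16 * 47) mod 67 = 15
  47^10 mod 67 = (15 * 47) mod 67 = 35
Result: shared secret = 35.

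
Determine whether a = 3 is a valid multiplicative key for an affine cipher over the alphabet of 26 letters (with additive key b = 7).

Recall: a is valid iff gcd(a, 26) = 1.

Step 1: Compute gcd(3, 26).
Step 2: gcd(3, 26) = 1.
Since gcd = 1, 3 is coprime with 26, so it is a valid key.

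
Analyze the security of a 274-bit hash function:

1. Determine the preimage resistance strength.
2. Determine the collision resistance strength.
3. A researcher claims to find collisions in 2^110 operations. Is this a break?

Step 1: Preimage resistance requires brute-force of 2^274 operations.
Step 2: Collision resistance (birthday bound) = 2^(274/2) = 2^137.
Step 3: The claimed attack costs 2^110 operations.
Step 4: Since 2^110 < 2^137, the claimed attack beats the generic birthday bound, so collision resistance is broken.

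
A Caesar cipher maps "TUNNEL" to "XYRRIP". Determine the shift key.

Step 1: Compare first letters: T (position 19) -> X (position 23).
Step 2: Shift = (23 - 19) mod 26 = 4.
The shift value is 4.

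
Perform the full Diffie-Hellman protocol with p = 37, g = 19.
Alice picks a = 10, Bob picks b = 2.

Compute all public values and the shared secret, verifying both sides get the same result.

Step 1: A = g^a mod p = 19^10 mod 37 = 3.
Step 2: B = g^b mod p = 19^2 mod 37 = 28.
Step 3: Alice computes s = B^a mod p = 28^10 mod 37 = 9.
Step 4: Bob computes s = A^b mod p = 3^2 mod 37 = 9.
Both sides agree: shared secret = 9.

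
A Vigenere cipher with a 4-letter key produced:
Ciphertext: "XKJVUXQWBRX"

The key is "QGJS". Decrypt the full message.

Step 1: Key 'QGJS' has length 4. Extended key: QGJSQGJSQGJ
Step 2: Decrypt each position:
  X(23) - Q(16) = 7 = H
  K(10) - G(6) = 4 = E
  J(9) - J(9) = 0 = A
  V(21) - S(18) = 3 = D
  U(20) - Q(16) = 4 = E
  X(23) - G(6) = 17 = R
  Q(16) - J(9) = 7 = H
  W(22) - S(18) = 4 = E
  B(1) - Q(16) = 11 = L
  R(17) - G(6) = 11 = L
  X(23) - J(9) = 14 = O
Plaintext: HEADERHELLO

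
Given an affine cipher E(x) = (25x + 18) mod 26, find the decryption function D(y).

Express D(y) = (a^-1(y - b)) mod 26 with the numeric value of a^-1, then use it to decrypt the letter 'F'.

Step 1: Find a^-1, the modular inverse of 25 mod 26.
Step 2: We need 25 * a^-1 = 1 (mod 26).
Step 3: 25 * 25 = 625 = 24 * 26 + 1, so a^-1 = 25.
Step 4: D(y) = 25(y - 18) mod 26.
Step 5: Apply to 'F' (y = 5): D(5) = 25 * (5 - 18) mod 26 = 25 * -13 mod 26 = 13 -> 'N'.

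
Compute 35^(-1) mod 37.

Step 1: We need x such that 35 * x = 1 (mod 37).
Step 2: Using the extended Euclidean algorithm or trial:
  35 * 18 = 630 = 17 * 37 + 1.
Step 3: Since 630 mod 37 = 1, the inverse is x = 18.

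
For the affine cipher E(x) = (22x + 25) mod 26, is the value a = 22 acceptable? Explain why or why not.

Step 1: Compute gcd(22, 26).
Step 2: gcd(22, 26) = 2.
Since gcd = 2 != 1, 22 shares a common factor with 26, so it cannot be used.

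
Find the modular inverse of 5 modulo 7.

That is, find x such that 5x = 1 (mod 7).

Step 1: We need x such that 5 * x = 1 (mod 7).
Step 2: Using the extended Euclidean algorithm or trial:
  5 * 3 = 15 = 2 * 7 + 1.
Step 3: Since 15 mod 7 = 1, the inverse is x = 3.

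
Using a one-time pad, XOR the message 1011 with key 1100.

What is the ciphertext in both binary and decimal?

Step 1: Write out the XOR operation bit by bit:
  Message: 1011
  Key:     1100
  XOR:     0111
Step 2: Convert to decimal: 0111 = 7.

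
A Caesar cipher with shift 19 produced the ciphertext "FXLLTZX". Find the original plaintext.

Step 1: Reverse the shift by subtracting 19 from each letter position.
  F (position 5) -> position (5-19) mod 26 = 12 -> M
  X (position 23) -> position (23-19) mod 26 = 4 -> E
  L (position 11) -> position (11-19) mod 26 = 18 -> S
  L (position 11) -> position (11-19) mod 26 = 18 -> S
  T (position 19) -> position (19-19) mod 26 = 0 -> A
  Z (position 25) -> position (25-19) mod 26 = 6 -> G
  X (position 23) -> position (23-19) mod 26 = 4 -> E
Decrypted message: MESSAGE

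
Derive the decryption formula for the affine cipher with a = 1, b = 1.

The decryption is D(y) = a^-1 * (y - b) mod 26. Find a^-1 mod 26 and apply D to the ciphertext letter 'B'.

Step 1: Find a^-1, the modular inverse of 1 mod 26.
Step 2: We need 1 * a^-1 = 1 (mod 26).
Step 3: 1 * 1 = 1 = 0 * 26 + 1, so a^-1 = 1.
Step 4: D(y) = 1(y - 1) mod 26.
Step 5: Apply to 'B' (y = 1): D(1) = 1 * (1 - 1) mod 26 = 1 * 0 mod 26 = 0 -> 'A'.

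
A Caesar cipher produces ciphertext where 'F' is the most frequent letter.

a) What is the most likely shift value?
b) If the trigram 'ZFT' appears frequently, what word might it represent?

Step 1: In English, 'E' is the most frequent letter (12.7%).
Step 2: The most frequent ciphertext letter is 'F' (position 5).
Step 3: Shift = (5 - 4) mod 26 = 1.
Step 4: Decrypt 'ZFT' by shifting back 1:
  Z -> Y
  F -> E
  T -> S
Step 5: 'ZFT' decrypts to 'YES'.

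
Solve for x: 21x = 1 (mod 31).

Step 1: We need x such that 21 * x = 1 (mod 31).
Step 2: Using the extended Euclidean algorithm or trial:
  21 * 3 = 63 = 2 * 31 + 1.
Step 3: Since 63 mod 31 = 1, the inverse is x = 3.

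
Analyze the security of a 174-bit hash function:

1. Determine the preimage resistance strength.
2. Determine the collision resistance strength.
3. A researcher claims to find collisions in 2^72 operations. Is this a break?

Step 1: Preimage resistance requires brute-force of 2^174 operations.
Step 2: Collision resistance (birthday bound) = 2^(174/2) = 2^87.
Step 3: The claimed attack costs 2^72 operations.
Step 4: Since 2^72 < 2^87, the claimed attack beats the generic birthday bound, so collision resistance is broken.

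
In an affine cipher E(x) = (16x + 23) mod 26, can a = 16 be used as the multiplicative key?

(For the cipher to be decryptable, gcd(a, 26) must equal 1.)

Step 1: Compute gcd(16, 26).
Step 2: gcd(16, 26) = 2.
Since gcd = 2 != 1, 16 shares a common factor with 26, so it cannot be used.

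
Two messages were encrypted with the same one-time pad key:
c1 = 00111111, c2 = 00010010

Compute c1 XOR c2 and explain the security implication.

Step 1: c1 XOR c2 = (m1 XOR k) XOR (m2 XOR k).
Step 2: By XOR associativity/commutativity: = m1 XOR m2 XOR k XOR k = m1 XOR m2.
Step 3: 00111111 XOR 00010010 = 00101101 = 45.
Step 4: The key cancels out! An attacker learns m1 XOR m2 = 45, revealing the relationship between plaintexts.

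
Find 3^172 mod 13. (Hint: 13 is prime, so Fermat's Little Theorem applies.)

Step 1: Since 13 is prime, by Fermat's Little Theorem: 3^12 = 1 (mod 13).
Step 2: Reduce exponent: 172 mod 12 = 4.
Step 3: So 3^172 = 3^4 (mod 13).
Step 4: 3^4 mod 13 = 3.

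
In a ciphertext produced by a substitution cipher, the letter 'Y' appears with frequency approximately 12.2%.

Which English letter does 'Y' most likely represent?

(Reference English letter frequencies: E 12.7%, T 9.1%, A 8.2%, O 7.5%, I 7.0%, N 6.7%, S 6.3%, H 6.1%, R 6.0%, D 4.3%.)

Step 1: The observed frequency is 12.2%.
Step 2: Compare with English frequencies:
  E: 12.7% (difference: 0.5%) <-- closest
  T: 9.1% (difference: 3.1%)
  A: 8.2% (difference: 4.0%)
  O: 7.5% (difference: 4.7%)
  I: 7.0% (difference: 5.2%)
  N: 6.7% (difference: 5.5%)
  S: 6.3% (difference: 5.9%)
  H: 6.1% (difference: 6.1%)
  R: 6.0% (difference: 6.2%)
  D: 4.3% (difference: 7.9%)
Step 3: 'Y' most likely represents 'E' (frequency 12.7%).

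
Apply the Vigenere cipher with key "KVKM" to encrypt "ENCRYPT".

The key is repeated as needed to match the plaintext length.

Step 1: Repeat key to match plaintext length:
  Plaintext: ENCRYPT
  Key:       KVKMKVK
Step 2: Encrypt each letter:
  E(4) + K(10) = (4+10) mod 26 = 14 = O
  N(13) + V(21) = (13+21) mod 26 = 8 = I
  C(2) + K(10) = (2+10) mod 26 = 12 = M
  R(17) + M(12) = (17+12) mod 26 = 3 = D
  Y(24) + K(10) = (24+10) mod 26 = 8 = I
  P(15) + V(21) = (15+21) mod 26 = 10 = K
  T(19) + K(10) = (19+10) mod 26 = 3 = D
Ciphertext: OIMDIKD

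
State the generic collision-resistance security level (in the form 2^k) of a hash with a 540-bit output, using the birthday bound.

Step 1: The birthday paradox gives collision probability ~50% after sqrt(2^n) = 2^(n/2) hashes.
Step 2: For 540-bit output: 2^(540/2) = 2^270.
Step 3: Approximately 2^270 hash computations needed.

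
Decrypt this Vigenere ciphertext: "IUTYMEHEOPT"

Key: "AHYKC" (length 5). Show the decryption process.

Step 1: Key 'AHYKC' has length 5. Extended key: AHYKCAHYKCA
Step 2: Decrypt each position:
  I(8) - A(0) = 8 = I
  U(20) - H(7) = 13 = N
  T(19) - Y(24) = 21 = V
  Y(24) - K(10) = 14 = O
  M(12) - C(2) = 10 = K
  E(4) - A(0) = 4 = E
  H(7) - H(7) = 0 = A
  E(4) - Y(24) = 6 = G
  O(14) - K(10) = 4 = E
  P(15) - C(2) = 13 = N
  T(19) - A(0) = 19 = T
Plaintext: INVOKEAGENT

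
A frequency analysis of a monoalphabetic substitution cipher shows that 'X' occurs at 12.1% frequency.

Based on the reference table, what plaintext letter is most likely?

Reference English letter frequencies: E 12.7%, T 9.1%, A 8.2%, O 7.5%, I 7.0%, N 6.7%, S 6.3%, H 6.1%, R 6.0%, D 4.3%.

Step 1: The observed frequency is 12.1%.
Step 2: Compare with English frequencies:
  E: 12.7% (difference: 0.6%) <-- closest
  T: 9.1% (difference: 3.0%)
  A: 8.2% (difference: 3.9%)
  O: 7.5% (difference: 4.6%)
  I: 7.0% (difference: 5.1%)
  N: 6.7% (difference: 5.4%)
  S: 6.3% (difference: 5.8%)
  H: 6.1% (difference: 6.0%)
  R: 6.0% (difference: 6.1%)
  D: 4.3% (difference: 7.8%)
Step 3: 'X' most likely represents 'E' (frequency 12.7%).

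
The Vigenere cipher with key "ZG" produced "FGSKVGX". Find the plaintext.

Step 1: Extend key: ZGZGZGZ
Step 2: Decrypt each letter (c - k) mod 26:
  F(5) - Z(25) = (5-25) mod 26 = 6 = G
  G(6) - G(6) = (6-6) mod 26 = 0 = A
  S(18) - Z(25) = (18-25) mod 26 = 19 = T
  K(10) - G(6) = (10-6) mod 26 = 4 = E
  V(21) - Z(25) = (21-25) mod 26 = 22 = W
  G(6) - G(6) = (6-6) mod 26 = 0 = A
  X(23) - Z(25) = (23-25) mod 26 = 24 = Y
Plaintext: GATEWAY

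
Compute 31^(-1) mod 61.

Step 1: We need x such that 31 * x = 1 (mod 61).
Step 2: Using the extended Euclidean algorithm or trial:
  31 * 2 = 62 = 1 * 61 + 1.
Step 3: Since 62 mod 61 = 1, the inverse is x = 2.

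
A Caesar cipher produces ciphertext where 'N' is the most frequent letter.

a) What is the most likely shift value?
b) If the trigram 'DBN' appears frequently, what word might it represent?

Step 1: In English, 'E' is the most frequent letter (12.7%).
Step 2: The most frequent ciphertext letter is 'N' (position 13).
Step 3: Shift = (13 - 4) mod 26 = 9.
Step 4: Decrypt 'DBN' by shifting back 9:
  D -> U
  B -> S
  N -> E
Step 5: 'DBN' decrypts to 'USE'.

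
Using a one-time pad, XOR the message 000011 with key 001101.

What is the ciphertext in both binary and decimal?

Step 1: Write out the XOR operation bit by bit:
  Message: 000011
  Key:     001101
  XOR:     001110
Step 2: Convert to decimal: 001110 = 14.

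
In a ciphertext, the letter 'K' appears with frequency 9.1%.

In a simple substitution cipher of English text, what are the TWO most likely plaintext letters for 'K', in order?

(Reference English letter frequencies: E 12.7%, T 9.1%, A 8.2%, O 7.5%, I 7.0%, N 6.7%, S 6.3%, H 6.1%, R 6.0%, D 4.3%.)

Step 1: Observed frequency of 'K' is 9.1%.
Step 2: Compute distances to each reference frequency and sort:
  T (9.1%): difference = 0.0% <-- BEST
  A (8.2%): difference = 0.9% <-- RUNNER-UP
  O (7.5%): difference = 1.6%
  I (7.0%): difference = 2.1%
  N (6.7%): difference = 2.4%
Step 3: Most likely is 'T' (9.1%, diff 0.0%); second most likely is 'A' (8.2%, diff 0.9%).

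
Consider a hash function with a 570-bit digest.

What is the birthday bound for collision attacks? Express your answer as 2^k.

Step 1: The birthday paradox gives collision probability ~50% after sqrt(2^n) = 2^(n/2) hashes.
Step 2: For 570-bit output: 2^(570/2) = 2^285.
Step 3: Approximately 2^285 hash computations needed.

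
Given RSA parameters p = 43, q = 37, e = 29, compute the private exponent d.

Step 1: n = 43 * 37 = 1591.
Step 2: phi(n) = 42 * 36 = 1512.
Step 3: Find d such that 29 * d = 1 (mod 1512).
Step 4: d = 29^(-1) mod 1512 = 365.
Verification: 29 * 365 = 10585 = 7 * 1512 + 1.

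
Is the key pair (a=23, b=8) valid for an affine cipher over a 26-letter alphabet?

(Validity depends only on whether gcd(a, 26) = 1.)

Step 1: Compute gcd(23, 26).
Step 2: gcd(23, 26) = 1.
Since gcd = 1, 23 is coprime with 26, so it is a valid key.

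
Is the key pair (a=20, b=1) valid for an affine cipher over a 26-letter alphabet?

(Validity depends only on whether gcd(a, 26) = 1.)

Step 1: Compute gcd(20, 26).
Step 2: gcd(20, 26) = 2.
Since gcd = 2 != 1, 20 shares a common factor with 26, so it cannot be used.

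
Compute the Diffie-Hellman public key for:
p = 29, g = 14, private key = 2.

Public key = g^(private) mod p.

Step 1: A = g^a mod p = 14^2 mod 29.
  14^1 mod 29 = 14
  14^2 mod 29 = (14 * 14) mod 29 = 22
Result: A = 22.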